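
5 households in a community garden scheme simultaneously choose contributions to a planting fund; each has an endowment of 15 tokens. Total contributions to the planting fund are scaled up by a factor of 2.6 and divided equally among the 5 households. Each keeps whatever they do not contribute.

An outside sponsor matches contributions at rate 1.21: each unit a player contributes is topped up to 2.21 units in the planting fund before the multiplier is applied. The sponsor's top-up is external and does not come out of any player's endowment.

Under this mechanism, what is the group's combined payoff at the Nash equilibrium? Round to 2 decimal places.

430.95 tokens

Under the mechanism each unit contributed yields 2.6 × 2.21 / 5 = 1.1492 back to its contributor per unit of net cost, which exceeds 1, making full contribution the dominant choice for everyone.
At the Nash equilibrium everyone contributes 15. Group total payoff = 2.6 × 2.21 × 75 = 430.95.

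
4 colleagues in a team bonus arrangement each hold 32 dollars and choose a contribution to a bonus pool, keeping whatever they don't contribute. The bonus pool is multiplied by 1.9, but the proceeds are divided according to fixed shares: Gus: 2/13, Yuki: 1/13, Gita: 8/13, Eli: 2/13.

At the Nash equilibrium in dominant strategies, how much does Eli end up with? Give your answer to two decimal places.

For player j, contributing a unit is worthwhile iff 1.9 × (j's share) ≥ 1, i.e. iff j's share is at least 0.5263.
The only share above 0.5263 is Gita's 8/13, contributing 32; the remaining 3 contribute 0. Total contributed: 32.
Eli keeps 32 and receives 1.9 × 32 × 2/13 = 9.35 from the bonus pool, for a payoff of 41.35.

41.35 dollars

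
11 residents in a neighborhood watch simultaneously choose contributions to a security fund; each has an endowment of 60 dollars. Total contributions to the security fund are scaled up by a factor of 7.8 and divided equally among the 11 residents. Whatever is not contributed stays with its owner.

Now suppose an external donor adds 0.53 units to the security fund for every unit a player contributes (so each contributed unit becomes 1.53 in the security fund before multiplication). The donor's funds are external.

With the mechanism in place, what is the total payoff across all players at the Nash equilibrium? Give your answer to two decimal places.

7876.44 dollars

Under the mechanism each unit contributed yields 7.8 × 1.53 / 11 = 1.0849 back to its contributor per unit of net cost, which exceeds 1, making full contribution the dominant choice for everyone.
At the Nash equilibrium everyone contributes 60. Group total payoff = 7.8 × 1.53 × 660 = 7876.44.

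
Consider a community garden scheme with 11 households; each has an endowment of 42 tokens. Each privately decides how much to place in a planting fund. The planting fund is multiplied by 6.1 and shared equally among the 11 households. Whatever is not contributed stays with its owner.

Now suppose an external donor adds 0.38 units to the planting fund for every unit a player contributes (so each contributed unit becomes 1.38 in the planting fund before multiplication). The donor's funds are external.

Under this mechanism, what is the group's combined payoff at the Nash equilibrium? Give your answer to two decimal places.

The effective private return is 6.1 × 1.38 / 11 = 0.7653, which is still under 1, so the mechanism doesn't change anyone's dominant strategy: zero contribution.
At the Nash equilibrium no one contributes; group total payoff = 11 × 42 = 462.

462.00 tokens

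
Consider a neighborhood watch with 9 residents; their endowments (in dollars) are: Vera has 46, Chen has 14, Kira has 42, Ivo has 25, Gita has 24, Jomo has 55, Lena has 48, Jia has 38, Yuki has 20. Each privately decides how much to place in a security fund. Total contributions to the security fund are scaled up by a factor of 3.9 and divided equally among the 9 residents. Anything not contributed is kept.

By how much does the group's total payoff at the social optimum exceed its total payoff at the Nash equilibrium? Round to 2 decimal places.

The private return per contributed unit is 3.9/9 = 0.4333 < 1 for every player regardless of endowment, so the Nash equilibrium is zero contribution and the group total is Σ E_j = 46 + 14 + 42 + 25 + 24 + 55 + 48 + 38 + 20 = 312.
Each contributed unit returns 3.900 to the group, so the social optimum is full contribution by everyone: group total = 3.900 × 312 = 1216.80.
Efficiency loss = (3.900 − 1) × 312 = 904.80.

904.80 dollars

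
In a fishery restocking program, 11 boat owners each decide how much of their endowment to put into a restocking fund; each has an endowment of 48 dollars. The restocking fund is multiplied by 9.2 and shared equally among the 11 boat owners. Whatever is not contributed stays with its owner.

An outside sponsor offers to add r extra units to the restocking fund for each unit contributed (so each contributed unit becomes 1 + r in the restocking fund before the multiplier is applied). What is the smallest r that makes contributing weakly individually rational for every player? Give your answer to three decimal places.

With matching at rate r, one contributed unit becomes (1 + r) in the restocking fund and returns 9.2 × (1 + r) / 11 to the contributor.
Setting this equal to 1: 1 + r = 11/9.2 = 1.1957.
So the minimum matching rate is r = 1.1957 − 1 = 0.196.

0.196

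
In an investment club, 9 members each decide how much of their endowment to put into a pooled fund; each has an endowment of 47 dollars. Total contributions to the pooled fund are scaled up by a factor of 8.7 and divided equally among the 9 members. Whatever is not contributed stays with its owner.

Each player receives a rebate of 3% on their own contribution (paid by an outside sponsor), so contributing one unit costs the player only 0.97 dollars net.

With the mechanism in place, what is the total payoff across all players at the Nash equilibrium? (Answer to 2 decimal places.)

423.00 dollars

The effective private return is (8.7/9) / 0.97 = 0.9966, which is still under 1, so the mechanism doesn't change anyone's dominant strategy: zero contribution.
At the Nash equilibrium no one contributes; group total payoff = 9 × 47 = 423.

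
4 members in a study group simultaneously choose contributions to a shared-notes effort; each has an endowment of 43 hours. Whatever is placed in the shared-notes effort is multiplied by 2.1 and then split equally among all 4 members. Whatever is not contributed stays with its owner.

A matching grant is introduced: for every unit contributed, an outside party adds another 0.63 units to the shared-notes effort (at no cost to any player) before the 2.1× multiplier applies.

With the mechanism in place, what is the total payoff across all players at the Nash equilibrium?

Even with the mechanism, each unit contributed returns only 2.1 × 1.63 / 4 = 0.8558 per unit of net cost, so contributing nothing is still dominant.
At the Nash equilibrium no one contributes; group total payoff = 4 × 43 = 172.

172.00 hours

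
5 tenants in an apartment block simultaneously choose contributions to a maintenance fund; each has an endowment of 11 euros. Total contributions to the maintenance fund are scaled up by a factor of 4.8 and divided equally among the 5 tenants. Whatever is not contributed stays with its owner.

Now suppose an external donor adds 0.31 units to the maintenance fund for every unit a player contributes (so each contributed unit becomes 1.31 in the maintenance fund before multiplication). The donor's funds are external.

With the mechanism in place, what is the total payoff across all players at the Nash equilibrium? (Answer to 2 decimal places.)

Under the mechanism each unit contributed yields 4.8 × 1.31 / 5 = 1.2576 back to its contributor per unit of net cost, which exceeds 1, making full contribution the dominant choice for everyone.
At the Nash equilibrium everyone contributes 11. Group total payoff = 4.8 × 1.31 × 55 = 345.84.

345.84 euros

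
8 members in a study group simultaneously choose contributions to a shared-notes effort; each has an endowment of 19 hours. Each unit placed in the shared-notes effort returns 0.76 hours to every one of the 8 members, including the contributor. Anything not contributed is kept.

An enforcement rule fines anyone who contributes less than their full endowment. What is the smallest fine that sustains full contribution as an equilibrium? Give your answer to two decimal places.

4.56 hours

Given the others contribute fully, the best deviation is to contribute 0 (any partial contribution still incurs the fine and gives up units whose private return 0.76 is below 1).
Deviating from 19 to 0 saves 19 hours but forfeits the deviator's share of the drop in the shared-notes effort: 0.76 × 19 = 14.44.
So the deviation gain is 19 − 14.44 = 4.56, and the fine must be at least 4.56 hours to wipe it out.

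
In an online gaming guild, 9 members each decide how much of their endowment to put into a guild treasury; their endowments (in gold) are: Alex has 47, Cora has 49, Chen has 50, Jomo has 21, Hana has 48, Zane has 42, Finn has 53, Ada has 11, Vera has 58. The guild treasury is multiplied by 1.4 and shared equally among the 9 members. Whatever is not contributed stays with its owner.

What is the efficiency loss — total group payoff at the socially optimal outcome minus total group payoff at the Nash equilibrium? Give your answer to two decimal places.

The private return per contributed unit is 1.4/9 = 0.1556 < 1 for every player regardless of endowment, so the Nash equilibrium is zero contribution and the group total is Σ E_j = 47 + 49 + 50 + 21 + 48 + 42 + 53 + 11 + 58 = 379.
Each contributed unit returns 1.400 to the group, so the social optimum is full contribution by everyone: group total = 1.400 × 379 = 530.60.
Efficiency loss = (1.400 − 1) × 379 = 151.60.

151.60 gold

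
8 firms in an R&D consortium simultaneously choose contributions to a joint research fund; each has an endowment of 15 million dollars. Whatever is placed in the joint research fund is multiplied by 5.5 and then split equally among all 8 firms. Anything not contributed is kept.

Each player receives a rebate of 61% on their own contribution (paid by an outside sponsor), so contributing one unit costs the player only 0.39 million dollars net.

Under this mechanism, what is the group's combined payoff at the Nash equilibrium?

With the mechanism, a contributed unit returns (5.5/8) / 0.39 = 1.7628 per unit of net cost to the contributor — now above 1 — so contributing fully is weakly dominant for every player.
At the Nash equilibrium everyone contributes 15. Group total payoff = 8 × (15 × 0.61 + 5.5 × 15) = 733.20.

733.20 million dollars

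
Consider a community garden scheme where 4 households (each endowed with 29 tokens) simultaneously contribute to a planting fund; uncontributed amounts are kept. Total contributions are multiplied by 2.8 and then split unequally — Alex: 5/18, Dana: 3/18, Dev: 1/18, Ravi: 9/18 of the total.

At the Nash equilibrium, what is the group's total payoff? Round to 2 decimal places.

168.20 tokens

Player j's private return per contributed unit is 2.8 × (j's share). Contributing is weakly dominant for j when that share is at least 1/2.8 = 0.3571, and contributing 0 is dominant otherwise.
Ravi alone (share 9/18) is above the threshold, contributing 29; the remaining 3 contribute 0. Total contributed: 29.
The planting fund pays out 2.8 × 29 = 81.20 in total (split across the unequal shares, but the aggregate is all that matters for the group sum).
The 3 free-riders keep 29 each, adding 87. Group total = 87 + 81.20 = 168.20.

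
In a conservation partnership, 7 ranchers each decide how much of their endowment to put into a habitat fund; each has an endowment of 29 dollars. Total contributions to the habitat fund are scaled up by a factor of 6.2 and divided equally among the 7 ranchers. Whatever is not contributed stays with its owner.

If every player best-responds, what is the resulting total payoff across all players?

Each contributed unit returns 6.2/7 = 0.8857 to its contributor — below 1 — so contributing 0 is dominant for every player. At the Nash equilibrium everyone keeps their 29, and the group total is 7 × 29 = 203.

203.00 dollars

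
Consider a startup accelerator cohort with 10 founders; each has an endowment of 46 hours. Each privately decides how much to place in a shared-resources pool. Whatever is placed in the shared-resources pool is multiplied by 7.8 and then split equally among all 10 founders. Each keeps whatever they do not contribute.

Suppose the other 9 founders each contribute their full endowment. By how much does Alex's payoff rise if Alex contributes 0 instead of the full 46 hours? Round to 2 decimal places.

Switching from a contribution of 46 to 0 lets Alex keep an extra 46 hours, but lowers the shared-resources pool by 46, which costs Alex their own share of that drop: 7.8/10 × 46 = 35.88.
Net gain = 46 − 35.88 = 10.12. The private return per contributed unit (0.7800) is below 1, so free-riding is indeed the best response regardless of what the others do.

10.12 hours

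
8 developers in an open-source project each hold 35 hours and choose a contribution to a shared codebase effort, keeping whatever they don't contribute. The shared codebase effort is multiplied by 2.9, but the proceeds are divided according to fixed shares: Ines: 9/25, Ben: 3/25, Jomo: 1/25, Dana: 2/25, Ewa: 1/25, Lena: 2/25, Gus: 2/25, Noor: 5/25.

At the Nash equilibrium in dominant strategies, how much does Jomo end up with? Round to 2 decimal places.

39.06 hours

Each unit j contributes comes back to j as 2.9 × (j's share), so j prefers to contribute only if that share exceeds 1/2.9 = 0.3448; otherwise keeping the unit dominates.
Ines alone (share 9/25) is above the threshold, contributing 35; the remaining 7 contribute 0. Total contributed: 35.
Jomo keeps 35 and receives 2.9 × 35 × 1/25 = 4.06 from the shared codebase effort, for a payoff of 39.06.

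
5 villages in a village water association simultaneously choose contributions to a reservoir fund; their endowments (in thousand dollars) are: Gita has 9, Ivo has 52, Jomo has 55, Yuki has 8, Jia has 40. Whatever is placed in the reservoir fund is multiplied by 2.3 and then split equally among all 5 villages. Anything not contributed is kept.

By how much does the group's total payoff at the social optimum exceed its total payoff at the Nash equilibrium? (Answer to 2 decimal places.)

213.20 thousand dollars

The private return per contributed unit is 2.3/5 = 0.4600 < 1 for every player regardless of endowment, so the Nash equilibrium is zero contribution and the group total is Σ E_j = 9 + 52 + 55 + 8 + 40 = 164.
Each contributed unit returns 2.300 to the group, so the social optimum is full contribution by everyone: group total = 2.300 × 164 = 377.20.
Efficiency loss = (2.300 − 1) × 164 = 213.20.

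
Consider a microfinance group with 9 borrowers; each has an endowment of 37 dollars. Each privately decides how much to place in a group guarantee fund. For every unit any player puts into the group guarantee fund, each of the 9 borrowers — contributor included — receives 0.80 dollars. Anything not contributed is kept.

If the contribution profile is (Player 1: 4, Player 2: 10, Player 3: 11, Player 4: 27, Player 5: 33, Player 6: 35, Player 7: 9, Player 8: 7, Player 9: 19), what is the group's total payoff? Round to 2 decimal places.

Total contributed: 4 + 10 + 11 + 27 + 33 + 35 + 9 + 7 + 19 = 155; total kept: 9 × 37 − 155 = 178.
The group guarantee fund pays out 0.80 × 9 × 155 = 1116.00 in aggregate.
Group total = 178 + 1116.00 = 1294.00.

1294.00 dollars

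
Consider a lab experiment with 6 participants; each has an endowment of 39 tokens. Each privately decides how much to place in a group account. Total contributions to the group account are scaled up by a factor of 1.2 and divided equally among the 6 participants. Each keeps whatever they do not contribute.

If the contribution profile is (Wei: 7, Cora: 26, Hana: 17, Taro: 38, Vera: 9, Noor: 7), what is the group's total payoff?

Total contributed: 7 + 26 + 17 + 38 + 9 + 7 = 104; total kept: 6 × 39 − 104 = 130.
The group account pays out 1.2 × 104 = 124.80 in aggregate.
Group total = 130 + 124.80 = 254.80.

254.80 tokens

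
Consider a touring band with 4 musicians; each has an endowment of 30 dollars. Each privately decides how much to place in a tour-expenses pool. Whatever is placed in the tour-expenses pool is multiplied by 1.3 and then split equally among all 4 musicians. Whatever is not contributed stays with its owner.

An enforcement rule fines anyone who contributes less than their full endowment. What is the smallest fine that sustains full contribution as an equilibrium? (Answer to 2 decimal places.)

Given the others contribute fully, the best deviation is to contribute 0 (any partial contribution still incurs the fine and gives up units whose private return 0.3250 is below 1).
Deviating from 30 to 0 saves 30 dollars but forfeits the deviator's share of the drop in the tour-expenses pool: 1.3/4 × 30 = 9.75.
So the deviation gain is 30 − 9.75 = 20.25, and the fine must be at least 20.25 dollars to wipe it out.

20.25 dollars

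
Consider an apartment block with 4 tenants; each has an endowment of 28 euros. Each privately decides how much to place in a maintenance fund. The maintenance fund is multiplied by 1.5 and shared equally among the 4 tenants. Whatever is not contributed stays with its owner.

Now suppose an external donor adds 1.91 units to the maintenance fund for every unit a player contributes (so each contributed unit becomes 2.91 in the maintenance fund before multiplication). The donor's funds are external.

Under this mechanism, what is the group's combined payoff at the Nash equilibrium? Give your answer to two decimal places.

488.88 euros

The effective private return per unit is now 1.5 × 2.91 / 4 = 1.0913 > 1, so every player's dominant strategy flips to full contribution.
So the Nash equilibrium is full contribution by all 4; the group earns 1.5 × 2.91 × 112 = 488.88.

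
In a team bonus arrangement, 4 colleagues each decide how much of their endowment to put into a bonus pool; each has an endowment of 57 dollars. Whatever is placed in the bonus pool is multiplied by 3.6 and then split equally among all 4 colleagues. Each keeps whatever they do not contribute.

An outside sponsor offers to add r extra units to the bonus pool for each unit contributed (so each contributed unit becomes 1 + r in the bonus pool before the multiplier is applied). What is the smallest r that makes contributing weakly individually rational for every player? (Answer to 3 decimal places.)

0.111

With matching at rate r, one contributed unit becomes (1 + r) in the bonus pool and returns 3.6 × (1 + r) / 4 to the contributor.
Setting this equal to 1: 1 + r = 4/3.6 = 1.1111.
So the minimum matching rate is r = 1.1111 − 1 = 0.111.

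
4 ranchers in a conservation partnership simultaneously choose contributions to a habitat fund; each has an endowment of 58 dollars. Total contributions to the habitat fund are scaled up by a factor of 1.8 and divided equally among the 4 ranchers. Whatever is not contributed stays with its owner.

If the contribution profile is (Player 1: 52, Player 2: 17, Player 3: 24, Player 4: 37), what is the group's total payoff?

Total contributed: 52 + 17 + 24 + 37 = 130; total kept: 4 × 58 − 130 = 102.
The habitat fund pays out 1.8 × 130 = 234.00 in aggregate.
Group total = 102 + 234.00 = 336.00.

336.00 dollars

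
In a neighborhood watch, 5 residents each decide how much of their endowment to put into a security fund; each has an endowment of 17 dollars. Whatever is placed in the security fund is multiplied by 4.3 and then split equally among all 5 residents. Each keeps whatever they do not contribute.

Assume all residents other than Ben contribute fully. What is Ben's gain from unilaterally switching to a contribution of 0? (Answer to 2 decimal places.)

2.38 dollars

Switching from a contribution of 17 to 0 lets Ben keep an extra 17 dollars, but lowers the security fund by 17, which costs Ben their own share of that drop: 4.3/5 × 17 = 14.62.
Net gain = 17 − 14.62 = 2.38. The private return per contributed unit (0.8600) is below 1, so free-riding is indeed the best response regardless of what the others do.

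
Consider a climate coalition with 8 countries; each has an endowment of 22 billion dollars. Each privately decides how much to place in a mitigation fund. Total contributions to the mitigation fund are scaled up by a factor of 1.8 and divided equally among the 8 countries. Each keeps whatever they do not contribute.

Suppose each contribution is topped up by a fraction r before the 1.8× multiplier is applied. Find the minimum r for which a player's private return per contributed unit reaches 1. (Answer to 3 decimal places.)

With matching at rate r, one contributed unit becomes (1 + r) in the mitigation fund and returns 1.8 × (1 + r) / 8 to the contributor.
Setting this equal to 1: 1 + r = 8/1.8 = 4.4444.
So the minimum matching rate is r = 4.4444 − 1 = 3.444.

3.444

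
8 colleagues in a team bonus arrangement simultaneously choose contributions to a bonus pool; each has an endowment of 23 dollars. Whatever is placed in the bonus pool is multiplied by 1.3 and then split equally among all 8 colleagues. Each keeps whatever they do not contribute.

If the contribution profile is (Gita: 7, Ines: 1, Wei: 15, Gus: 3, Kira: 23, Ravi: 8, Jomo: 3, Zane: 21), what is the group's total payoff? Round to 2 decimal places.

208.30 dollars

Total contributed: 7 + 1 + 15 + 3 + 23 + 8 + 3 + 21 = 81; total kept: 8 × 23 − 81 = 103.
The bonus pool pays out 1.3 × 81 = 105.30 in aggregate.
Group total = 103 + 105.30 = 208.30.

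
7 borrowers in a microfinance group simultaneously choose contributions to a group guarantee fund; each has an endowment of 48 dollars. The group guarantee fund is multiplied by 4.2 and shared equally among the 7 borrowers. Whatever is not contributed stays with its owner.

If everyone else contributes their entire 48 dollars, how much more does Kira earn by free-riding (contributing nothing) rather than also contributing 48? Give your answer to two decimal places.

Switching from a contribution of 48 to 0 lets Kira keep an extra 48 dollars, but lowers the group guarantee fund by 48, which costs Kira their own share of that drop: 4.2/7 × 48 = 28.80.
Net gain = 48 − 28.80 = 19.20. The private return per contributed unit (0.6000) is below 1, so free-riding is indeed the best response regardless of what the others do.

19.20 dollars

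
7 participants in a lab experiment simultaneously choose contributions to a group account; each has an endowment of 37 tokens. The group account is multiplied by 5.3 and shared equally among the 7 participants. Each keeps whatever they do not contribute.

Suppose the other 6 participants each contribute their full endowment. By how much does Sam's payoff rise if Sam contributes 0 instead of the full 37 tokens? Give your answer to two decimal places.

Switching from a contribution of 37 to 0 lets Sam keep an extra 37 tokens, but lowers the group account by 37, which costs Sam their own share of that drop: 5.3/7 × 37 = 28.01.
Net gain = 37 − 28.01 = 8.99. The private return per contributed unit (0.7571) is below 1, so free-riding is indeed the best response regardless of what the others do.

8.99 tokens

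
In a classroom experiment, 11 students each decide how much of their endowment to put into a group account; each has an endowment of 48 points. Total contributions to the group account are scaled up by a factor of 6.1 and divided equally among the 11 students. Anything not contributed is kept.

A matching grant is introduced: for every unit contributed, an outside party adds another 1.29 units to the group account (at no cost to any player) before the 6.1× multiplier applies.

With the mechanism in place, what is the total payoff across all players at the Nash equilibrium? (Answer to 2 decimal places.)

With the mechanism, a contributed unit returns 6.1 × 2.29 / 11 = 1.2699 per unit of net cost to the contributor — now above 1 — so contributing fully is weakly dominant for every player.
So the Nash equilibrium is full contribution by all 11; the group earns 6.1 × 2.29 × 528 = 7375.63.

7375.63 points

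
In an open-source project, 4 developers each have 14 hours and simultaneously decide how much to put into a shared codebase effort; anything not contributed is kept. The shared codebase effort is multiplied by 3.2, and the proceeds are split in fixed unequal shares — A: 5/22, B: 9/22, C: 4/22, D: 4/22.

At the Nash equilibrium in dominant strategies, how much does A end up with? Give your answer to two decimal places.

Player j's private return per contributed unit is 3.2 × (j's share). Contributing is weakly dominant for j when that share is at least 1/3.2 = 0.3125, and contributing 0 is dominant otherwise.
Only B (9/22) clears that bar, contributing 14; the remaining 3 contribute 0. Total contributed: 14.
A keeps 14 and receives 3.2 × 14 × 5/22 = 10.18 from the shared codebase effort, for a payoff of 24.18.

24.18 hours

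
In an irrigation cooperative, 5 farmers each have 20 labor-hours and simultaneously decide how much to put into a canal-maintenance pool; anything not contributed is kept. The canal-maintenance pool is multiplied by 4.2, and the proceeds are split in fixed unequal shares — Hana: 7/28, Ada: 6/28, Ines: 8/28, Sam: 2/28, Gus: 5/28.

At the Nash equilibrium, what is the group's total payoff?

For player j, contributing a unit is worthwhile iff 4.2 × (j's share) ≥ 1, i.e. iff j's share is at least 0.2381.
The shares above 0.2381 belong to Hana and Ines, contributing 20 each; the remaining 3 contribute 0. Total contributed: 40.
The canal-maintenance pool pays out 4.2 × 40 = 168.00 in total (split across the unequal shares, but the aggregate is all that matters for the group sum).
The 3 free-riders keep 20 each, adding 60. Group total = 60 + 168.00 = 228.00.

228.00 labor-hours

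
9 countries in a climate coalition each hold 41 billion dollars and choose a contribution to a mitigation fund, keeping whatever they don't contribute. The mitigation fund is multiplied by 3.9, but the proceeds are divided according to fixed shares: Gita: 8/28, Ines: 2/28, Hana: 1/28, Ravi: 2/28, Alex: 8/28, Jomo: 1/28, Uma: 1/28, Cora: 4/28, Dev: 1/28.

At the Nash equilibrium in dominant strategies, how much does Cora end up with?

86.69 billion dollars

A player with share s gets back 3.9·s per unit contributed, so full contribution is dominant for anyone with s > 1/3.9 = 0.2564 and zero contribution is dominant for anyone below.
Gita and Alex clear that bar, contributing 41 each; the remaining 7 contribute 0. Total contributed: 82.
Cora keeps 41 and receives 3.9 × 82 × 4/28 = 45.69 from the mitigation fund, for a payoff of 86.69.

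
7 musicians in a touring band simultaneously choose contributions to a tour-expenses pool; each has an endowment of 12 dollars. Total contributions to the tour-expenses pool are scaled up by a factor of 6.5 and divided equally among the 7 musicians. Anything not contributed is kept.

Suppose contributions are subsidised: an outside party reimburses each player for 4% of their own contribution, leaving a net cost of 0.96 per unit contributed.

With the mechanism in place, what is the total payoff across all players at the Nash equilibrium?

84.00 dollars

The effective private return is (6.5/7) / 0.96 = 0.9673, which is still under 1, so the mechanism doesn't change anyone's dominant strategy: zero contribution.
At the Nash equilibrium no one contributes; group total payoff = 7 × 12 = 84.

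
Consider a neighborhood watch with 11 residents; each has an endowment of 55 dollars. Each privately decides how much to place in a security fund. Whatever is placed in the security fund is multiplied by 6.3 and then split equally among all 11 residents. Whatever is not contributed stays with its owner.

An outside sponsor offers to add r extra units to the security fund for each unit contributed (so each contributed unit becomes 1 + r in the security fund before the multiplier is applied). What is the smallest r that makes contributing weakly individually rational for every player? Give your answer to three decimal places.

With matching at rate r, one contributed unit becomes (1 + r) in the security fund and returns 6.3 × (1 + r) / 11 to the contributor.
Setting this equal to 1: 1 + r = 11/6.3 = 1.7460.
So the minimum matching rate is r = 1.7460 − 1 = 0.746.

0.746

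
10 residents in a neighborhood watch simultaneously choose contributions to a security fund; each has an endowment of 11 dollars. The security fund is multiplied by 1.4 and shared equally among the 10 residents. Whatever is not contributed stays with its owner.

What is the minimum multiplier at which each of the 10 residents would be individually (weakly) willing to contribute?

10

A contributed unit returns (multiplier)/10 to its contributor.
This reaches 1 exactly when the multiplier is 10.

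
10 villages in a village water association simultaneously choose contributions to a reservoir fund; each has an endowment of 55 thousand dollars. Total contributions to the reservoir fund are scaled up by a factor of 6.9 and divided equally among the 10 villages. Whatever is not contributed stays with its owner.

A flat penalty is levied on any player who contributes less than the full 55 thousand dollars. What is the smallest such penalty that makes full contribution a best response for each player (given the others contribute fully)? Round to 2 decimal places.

Given the others contribute fully, the best deviation is to contribute 0 (any partial contribution still incurs the fine and gives up units whose private return 0.6900 is below 1).
Deviating from 55 to 0 saves 55 thousand dollars but forfeits the deviator's share of the drop in the reservoir fund: 6.9/10 × 55 = 37.95.
So the deviation gain is 55 − 37.95 = 17.05, and the fine must be at least 17.05 thousand dollars to wipe it out.

17.05 thousand dollars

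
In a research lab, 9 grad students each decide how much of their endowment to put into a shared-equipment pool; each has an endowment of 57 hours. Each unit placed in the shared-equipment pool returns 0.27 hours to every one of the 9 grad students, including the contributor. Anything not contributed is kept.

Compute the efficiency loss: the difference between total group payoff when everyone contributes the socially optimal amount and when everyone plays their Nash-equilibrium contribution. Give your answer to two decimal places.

733.59 hours

The private return per contributed unit is 0.27 < 1, so contributing 0 is dominant for every player. At the Nash equilibrium everyone keeps their 57, and the group total is 9 × 57 = 513.
Each contributed unit returns 2.430 to the group as a whole (0.27 to each of 9 players), which exceeds 1, so the social optimum is full contribution: group total = 2.430 × 513 = 1246.59.
Efficiency loss = 1246.59 − 513 = 733.59.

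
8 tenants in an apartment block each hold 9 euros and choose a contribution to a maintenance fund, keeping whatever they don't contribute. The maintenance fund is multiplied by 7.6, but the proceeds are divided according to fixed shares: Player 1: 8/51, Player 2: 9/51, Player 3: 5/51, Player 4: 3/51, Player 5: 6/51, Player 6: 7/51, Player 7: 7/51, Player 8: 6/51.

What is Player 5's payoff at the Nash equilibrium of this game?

A player with share s gets back 7.6·s per unit contributed, so full contribution is dominant for anyone with s > 1/7.6 = 0.1316 and zero contribution is dominant for anyone below.
Player 1, Player 2, Player 6 and Player 7 clear that bar, contributing 9 each; the remaining 4 contribute 0. Total contributed: 36.
Player 5 keeps 9 and receives 7.6 × 36 × 6/51 = 32.19 from the maintenance fund, for a payoff of 41.19.

41.19 euros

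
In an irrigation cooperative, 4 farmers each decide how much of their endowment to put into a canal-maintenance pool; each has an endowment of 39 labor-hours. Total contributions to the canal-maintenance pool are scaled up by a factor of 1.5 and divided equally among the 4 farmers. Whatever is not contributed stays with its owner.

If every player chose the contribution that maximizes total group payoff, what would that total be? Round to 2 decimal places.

Each contributed unit returns 1.500 to the group as a whole (0.3750 to each of 4 players), which exceeds 1, so the social optimum is full contribution: group total = 1.500 × 156 = 234.00.

234.00 labor-hours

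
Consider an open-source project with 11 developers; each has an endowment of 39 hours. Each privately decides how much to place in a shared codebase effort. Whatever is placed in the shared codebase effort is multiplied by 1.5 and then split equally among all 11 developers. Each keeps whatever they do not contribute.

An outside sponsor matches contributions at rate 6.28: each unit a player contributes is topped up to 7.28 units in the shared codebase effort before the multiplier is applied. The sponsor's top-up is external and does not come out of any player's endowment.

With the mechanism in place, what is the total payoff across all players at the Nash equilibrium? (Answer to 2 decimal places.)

429.00 hours

The effective private return is 1.5 × 7.28 / 11 = 0.9927, which is still under 1, so the mechanism doesn't change anyone's dominant strategy: zero contribution.
Everyone keeps their endowment and the group total is 11 × 39 = 429.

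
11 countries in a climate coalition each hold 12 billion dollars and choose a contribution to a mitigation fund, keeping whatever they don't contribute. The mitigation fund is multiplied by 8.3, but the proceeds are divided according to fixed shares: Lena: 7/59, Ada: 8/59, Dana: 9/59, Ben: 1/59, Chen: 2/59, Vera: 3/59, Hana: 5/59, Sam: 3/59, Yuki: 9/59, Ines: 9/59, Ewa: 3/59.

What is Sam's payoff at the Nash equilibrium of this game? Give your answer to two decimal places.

32.26 billion dollars

Player j's private return per contributed unit is 8.3 × (j's share). Contributing is weakly dominant for j when that share is at least 1/8.3 = 0.1205, and contributing 0 is dominant otherwise.
Ada, Dana, Yuki and Ines are above the threshold, contributing 12 each; the remaining 7 contribute 0. Total contributed: 48.
Sam keeps 12 and receives 8.3 × 48 × 3/59 = 20.26 from the mitigation fund, for a payoff of 32.26.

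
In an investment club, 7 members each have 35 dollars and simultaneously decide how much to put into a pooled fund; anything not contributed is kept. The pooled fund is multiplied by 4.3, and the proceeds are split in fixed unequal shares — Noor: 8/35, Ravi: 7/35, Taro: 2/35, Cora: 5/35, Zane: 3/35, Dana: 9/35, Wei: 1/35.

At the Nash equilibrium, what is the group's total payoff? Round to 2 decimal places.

Player j's private return per contributed unit is 4.3 × (j's share). Contributing is weakly dominant for j when that share is at least 1/4.3 = 0.2326, and contributing 0 is dominant otherwise.
Only Dana (9/35) clears that bar, contributing 35; the remaining 6 contribute 0. Total contributed: 35.
The pooled fund pays out 4.3 × 35 = 150.50 in total (split across the unequal shares, but the aggregate is all that matters for the group sum).
The 6 free-riders keep 35 each, adding 210. Group total = 210 + 150.50 = 360.50.

360.50 dollars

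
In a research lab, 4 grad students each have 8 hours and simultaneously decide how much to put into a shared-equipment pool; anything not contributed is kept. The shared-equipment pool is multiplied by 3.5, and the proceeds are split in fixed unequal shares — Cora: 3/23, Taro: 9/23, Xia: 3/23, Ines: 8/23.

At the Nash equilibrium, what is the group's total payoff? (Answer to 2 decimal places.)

For player j, contributing a unit is worthwhile iff 3.5 × (j's share) ≥ 1, i.e. iff j's share is at least 0.2857.
Taro and Ines are above the threshold, contributing 8 each; the remaining 2 contribute 0. Total contributed: 16.
The shared-equipment pool pays out 3.5 × 16 = 56.00 in total (split across the unequal shares, but the aggregate is all that matters for the group sum).
The 2 free-riders keep 8 each, adding 16. Group total = 16 + 56.00 = 72.00.

72.00 hours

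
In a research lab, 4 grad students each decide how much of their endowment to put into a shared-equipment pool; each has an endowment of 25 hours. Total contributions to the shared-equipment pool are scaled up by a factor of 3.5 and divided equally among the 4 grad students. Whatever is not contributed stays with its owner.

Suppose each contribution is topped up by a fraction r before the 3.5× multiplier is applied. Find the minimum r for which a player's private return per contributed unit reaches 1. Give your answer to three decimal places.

0.143

With matching at rate r, one contributed unit becomes (1 + r) in the shared-equipment pool and returns 3.5 × (1 + r) / 4 to the contributor.
Setting this equal to 1: 1 + r = 4/3.5 = 1.1429.
So the minimum matching rate is r = 1.1429 − 1 = 0.143.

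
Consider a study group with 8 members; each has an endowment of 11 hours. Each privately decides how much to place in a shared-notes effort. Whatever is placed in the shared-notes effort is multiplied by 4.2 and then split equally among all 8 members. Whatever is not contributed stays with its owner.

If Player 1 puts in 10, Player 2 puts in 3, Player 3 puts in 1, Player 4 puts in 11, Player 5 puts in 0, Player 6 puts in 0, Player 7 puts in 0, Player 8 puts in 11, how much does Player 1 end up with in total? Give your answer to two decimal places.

Total contributed: 10 + 3 + 1 + 11 + 0 + 0 + 0 + 11 = 36.
Each receives 4.2 × 36 / 8 = 18.90 from the shared-notes effort.
Player 1 keeps 11 − 10 = 1, so Player 1's payoff is 1 + 18.90 = 19.90.

19.90 hours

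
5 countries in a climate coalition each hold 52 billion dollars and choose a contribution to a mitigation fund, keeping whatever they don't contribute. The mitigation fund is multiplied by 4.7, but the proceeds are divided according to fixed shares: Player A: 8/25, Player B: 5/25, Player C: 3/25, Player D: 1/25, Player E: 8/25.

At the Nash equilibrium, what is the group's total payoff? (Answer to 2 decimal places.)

644.80 billion dollars

A player with share s gets back 4.7·s per unit contributed, so full contribution is dominant for anyone with s > 1/4.7 = 0.2128 and zero contribution is dominant for anyone below.
Player A and Player E are above the threshold, contributing 52 each; the remaining 3 contribute 0. Total contributed: 104.
The mitigation fund pays out 4.7 × 104 = 488.80 in total (split across the unequal shares, but the aggregate is all that matters for the group sum).
The 3 free-riders keep 52 each, adding 156. Group total = 156 + 488.80 = 644.80.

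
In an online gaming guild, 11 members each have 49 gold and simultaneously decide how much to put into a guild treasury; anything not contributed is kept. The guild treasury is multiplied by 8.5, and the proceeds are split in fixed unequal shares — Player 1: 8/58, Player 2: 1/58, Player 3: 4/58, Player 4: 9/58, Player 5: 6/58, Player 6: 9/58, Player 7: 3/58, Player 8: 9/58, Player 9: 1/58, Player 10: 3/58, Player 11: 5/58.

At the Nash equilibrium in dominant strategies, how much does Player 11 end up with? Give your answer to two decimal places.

192.62 gold

Player j's private return per contributed unit is 8.5 × (j's share). Contributing is weakly dominant for j when that share is at least 1/8.5 = 0.1176, and contributing 0 is dominant otherwise.
The shares above 0.1176 belong to Player 1, Player 4, Player 6 and Player 8, contributing 49 each; the remaining 7 contribute 0. Total contributed: 196.
Player 11 keeps 49 and receives 8.5 × 196 × 5/58 = 143.62 from the guild treasury, for a payoff of 192.62.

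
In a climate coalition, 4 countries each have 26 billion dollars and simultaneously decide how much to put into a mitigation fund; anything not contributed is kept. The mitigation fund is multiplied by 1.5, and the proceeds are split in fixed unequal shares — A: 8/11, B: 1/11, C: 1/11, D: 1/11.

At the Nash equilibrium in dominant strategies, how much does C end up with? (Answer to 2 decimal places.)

For player j, contributing a unit is worthwhile iff 1.5 × (j's share) ≥ 1, i.e. iff j's share is at least 0.6667.
The only share above 0.6667 is A's 8/11, contributing 26; the remaining 3 contribute 0. Total contributed: 26.
C keeps 26 and receives 1.5 × 26 × 1/11 = 3.55 from the mitigation fund, for a payoff of 29.55.

29.55 billion dollars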